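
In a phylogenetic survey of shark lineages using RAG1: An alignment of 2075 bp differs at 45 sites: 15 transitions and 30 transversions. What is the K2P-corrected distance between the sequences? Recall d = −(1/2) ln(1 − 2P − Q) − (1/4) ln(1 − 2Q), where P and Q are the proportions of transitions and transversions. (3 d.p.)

P = 15/2075 ≈ 0.007229 and Q = 30/2075 ≈ 0.014458.
Under the Kimura two-parameter model, d = −½ ln(1 − 2P − Q) − ¼ ln(1 − 2Q).
1 − 2P − Q = 0.971084, giving −½ ln(0.971084) = 0.014671.
1 − 2Q = 0.971084, giving −¼ ln(0.971084) = 0.007336.
d = 0.014671 + 0.007336 = 0.022007.

0.022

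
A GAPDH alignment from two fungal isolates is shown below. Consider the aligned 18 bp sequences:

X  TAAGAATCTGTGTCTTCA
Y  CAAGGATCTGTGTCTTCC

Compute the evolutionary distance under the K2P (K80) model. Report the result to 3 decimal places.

Of 18 sites, 2 differences are transitions and 1 are transversions, so P = 2/18 ≈ 0.111111 and Q = 1/18 ≈ 0.055556.
Under the Kimura two-parameter model, d = −½ ln(1 − 2P − Q) − ¼ ln(1 − 2Q).
1 − 2P − Q = 0.722222, giving −½ ln(0.722222) = 0.162711.
1 − 2Q = 0.888888, giving −¼ ln(0.888888) = 0.029446.
d = 0.162711 + 0.029446 = 0.192157.

0.192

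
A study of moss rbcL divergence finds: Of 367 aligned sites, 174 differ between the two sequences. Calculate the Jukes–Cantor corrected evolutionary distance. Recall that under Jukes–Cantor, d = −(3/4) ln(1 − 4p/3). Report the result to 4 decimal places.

p = 174/367 ≈ 0.474114.
d = −(3/4) ln(1 − 4p/3) = −0.75 ln(1 − 0.632152) = −0.75 ln(0.367848)
  = −0.75 × (-1.000085) = 0.750064 substitutions/site.

0.7501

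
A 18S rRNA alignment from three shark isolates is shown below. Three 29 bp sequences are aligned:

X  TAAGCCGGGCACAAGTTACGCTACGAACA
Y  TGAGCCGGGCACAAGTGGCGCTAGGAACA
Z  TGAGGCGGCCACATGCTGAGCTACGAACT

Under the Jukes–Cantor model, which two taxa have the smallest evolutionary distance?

X–Y: 4/29 differ, p = 0.138, d = 0.152.
X–Z: 8/29 differ, p = 0.276, d = 0.344.
Y–Z: 8/29 differ, p = 0.276, d = 0.344.
The smallest distance is between X and Y.

X and Y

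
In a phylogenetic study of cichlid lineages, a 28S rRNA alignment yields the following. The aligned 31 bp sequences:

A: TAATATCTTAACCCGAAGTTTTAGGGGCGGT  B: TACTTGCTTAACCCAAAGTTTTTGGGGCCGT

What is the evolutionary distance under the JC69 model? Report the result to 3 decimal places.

The sequences differ at 6 of 31 sites (3, 5, 6, 15, 23, 29), so p = 6/31 ≈ 0.193548.
d = −(3/4) ln(1 − 4p/3) = −0.75 ln(1 − 0.258064) = −0.75 ln(0.741936)
  = −0.75 × (-0.298492) = 0.223869 substitutions/site.

0.224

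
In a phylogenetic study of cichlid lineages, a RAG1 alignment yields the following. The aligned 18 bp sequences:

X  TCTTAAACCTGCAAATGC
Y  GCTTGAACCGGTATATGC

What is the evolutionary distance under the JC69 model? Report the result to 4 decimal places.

The sequences differ at 5 of 18 sites (1, 5, 10, 12, 14), so p = 5/18 ≈ 0.277778.
d = −(3/4) ln(1 − 4p/3) = −0.75 ln(1 − 0.370371) = −0.75 ln(0.629629)
  = −0.75 × (-0.462625) = 0.346969 substitutions/site.

0.3470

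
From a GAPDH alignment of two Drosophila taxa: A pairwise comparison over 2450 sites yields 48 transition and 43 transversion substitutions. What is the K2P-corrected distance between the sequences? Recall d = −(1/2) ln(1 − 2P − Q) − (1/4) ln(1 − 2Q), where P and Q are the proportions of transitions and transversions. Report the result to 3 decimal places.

P = 48/2450 ≈ 0.019592 and Q = 43/2450 ≈ 0.017551.
Under the Kimura two-parameter model, d = −½ ln(1 − 2P − Q) − ¼ ln(1 − 2Q).
1 − 2P − Q = 0.943265, giving −½ ln(0.943265) = 0.029204.
1 − 2Q = 0.964898, giving −¼ ln(0.964898) = 0.008933.
d = 0.029204 + 0.008933 = 0.038137.

0.038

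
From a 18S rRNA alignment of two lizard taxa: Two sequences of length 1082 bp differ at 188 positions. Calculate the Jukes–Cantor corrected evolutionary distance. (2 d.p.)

p = 188/1082 ≈ 0.173752.
d = −(3/4) ln(1 − 4p/3) = −0.75 ln(1 − 0.231669) = −0.75 ln(0.768331)
  = −0.75 × (-0.263535) = 0.197651 substitutions/site.

0.20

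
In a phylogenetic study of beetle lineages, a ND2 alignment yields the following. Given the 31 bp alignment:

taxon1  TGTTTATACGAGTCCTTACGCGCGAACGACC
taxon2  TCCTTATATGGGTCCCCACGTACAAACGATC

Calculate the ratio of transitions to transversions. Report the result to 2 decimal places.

Transitions are A↔G and C↔T; transversions are all other mismatches.
Transitions: 9. Transversions: 1.
R = 9/1 = 9.00.

9.00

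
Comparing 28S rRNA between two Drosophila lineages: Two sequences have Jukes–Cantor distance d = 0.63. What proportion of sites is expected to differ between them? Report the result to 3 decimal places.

p = (3/4)(1 − e^(−4d/3)) = 0.75 × (1 − e^(-0.84)) = 0.75 × (1 − 0.431711) = 0.426217.

0.426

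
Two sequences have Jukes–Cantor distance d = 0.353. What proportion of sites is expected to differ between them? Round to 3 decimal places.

p = (3/4)(1 − e^(−4d/3)) = 0.75 × (1 − e^(-0.470667)) = 0.75 × (1 − 0.624586) = 0.281561.

0.282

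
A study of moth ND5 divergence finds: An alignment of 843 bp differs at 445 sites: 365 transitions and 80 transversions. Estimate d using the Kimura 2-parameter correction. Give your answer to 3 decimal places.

P = 365/843 ≈ 0.432977 and Q = 80/843 ≈ 0.094899.
Under the Kimura two-parameter model, d = −½ ln(1 − 2P − Q) − ¼ ln(1 − 2Q).
1 − 2P − Q = 0.039147, giving −½ ln(0.039147) = 1.620216.
1 − 2Q = 0.810202, giving −¼ ln(0.810202) = 0.052618.
d = 1.620216 + 0.052618 = 1.672834.

1.673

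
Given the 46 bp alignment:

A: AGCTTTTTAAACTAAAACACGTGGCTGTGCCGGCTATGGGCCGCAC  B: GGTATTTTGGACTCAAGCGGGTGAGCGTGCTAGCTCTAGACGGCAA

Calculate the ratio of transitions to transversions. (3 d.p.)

1.714

Transitions are A↔G and C↔T; transversions are all other mismatches.
Transitions: 12. Transversions: 7.
R = 12/7 = 1.714285… ≈ 1.714 (to 3 d.p.).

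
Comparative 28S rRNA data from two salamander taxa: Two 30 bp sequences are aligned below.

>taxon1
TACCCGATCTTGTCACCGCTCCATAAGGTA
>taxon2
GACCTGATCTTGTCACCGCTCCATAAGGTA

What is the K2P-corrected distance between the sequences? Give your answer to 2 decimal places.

Of 30 sites, 1 differences are transitions and 1 are transversions, so P = 1/30 ≈ 0.033333 and Q = 1/30 ≈ 0.033333.
Under the Kimura two-parameter model, d = −½ ln(1 − 2P − Q) − ¼ ln(1 − 2Q).
1 − 2P − Q = 0.900001, giving −½ ln(0.900001) = 0.052680.
1 − 2Q = 0.933334, giving −¼ ln(0.933334) = 0.017248.
d = 0.052680 + 0.017248 = 0.069928.

0.07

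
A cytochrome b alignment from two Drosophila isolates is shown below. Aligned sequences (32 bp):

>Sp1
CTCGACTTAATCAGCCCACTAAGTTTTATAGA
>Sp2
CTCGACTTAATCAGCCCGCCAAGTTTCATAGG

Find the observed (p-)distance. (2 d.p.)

The sequences differ at 4 of 32 positions (sites 18, 20, 27, 32).
p = 4/32 = 0.125 ≈ 0.13 (to 2 d.p.).

0.13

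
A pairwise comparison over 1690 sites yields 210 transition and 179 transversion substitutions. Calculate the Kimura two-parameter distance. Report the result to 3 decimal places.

0.278

P = 210/1690 ≈ 0.12426 and Q = 179/1690 ≈ 0.105917.
Under the Kimura two-parameter model, d = −½ ln(1 − 2P − Q) − ¼ ln(1 − 2Q).
1 − 2P − Q = 0.645563, giving −½ ln(0.645563) = 0.218816.
1 − 2Q = 0.788166, giving −¼ ln(0.788166) = 0.059512.
d = 0.218816 + 0.059512 = 0.278328.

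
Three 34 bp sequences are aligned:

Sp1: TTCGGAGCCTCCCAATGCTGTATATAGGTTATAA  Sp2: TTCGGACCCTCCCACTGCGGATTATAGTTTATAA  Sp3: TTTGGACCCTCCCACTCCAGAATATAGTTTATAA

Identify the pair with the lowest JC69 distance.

Sp2 and Sp3

Sp1–Sp2: 6/34 differ, p = 0.176, d = 0.201.
Sp1–Sp3: 7/34 differ, p = 0.206, d = 0.241.
Sp2–Sp3: 4/34 differ, p = 0.118, d = 0.128.
The smallest distance is between Sp2 and Sp3.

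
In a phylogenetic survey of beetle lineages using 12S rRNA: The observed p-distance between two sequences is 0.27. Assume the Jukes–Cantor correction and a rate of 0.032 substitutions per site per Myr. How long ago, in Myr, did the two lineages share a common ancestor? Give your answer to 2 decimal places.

5.23

d = −(3/4) ln(1 − 4p/3) = −0.75 ln(1 − 0.36) = −0.75 ln(0.64)
  = −0.75 × (-0.446287) = 0.334715 substitutions/site.
Under a molecular clock d = 2μt, so t = d/(2μ) = 0.334715 / (2 × 0.032) = 5.23 Myr.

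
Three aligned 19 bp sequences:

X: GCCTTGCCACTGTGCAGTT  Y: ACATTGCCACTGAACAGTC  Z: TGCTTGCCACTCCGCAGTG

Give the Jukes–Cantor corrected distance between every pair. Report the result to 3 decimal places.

d(X,Y) = 0.324, d(X,Z) = 0.324, d(Y,Z) = 0.507

X–Y: 5/19 sites differ → p ≈ 0.263158, d = −0.75 ln(1 − 0.350877) = 0.324100 ≈ 0.324.
X–Z: 5/19 sites differ → p ≈ 0.263158, d = −0.75 ln(1 − 0.350877) = 0.324100 ≈ 0.324.
Y–Z: 7/19 sites differ → p ≈ 0.368421, d = −0.75 ln(1 − 0.491228) = 0.506816 ≈ 0.507.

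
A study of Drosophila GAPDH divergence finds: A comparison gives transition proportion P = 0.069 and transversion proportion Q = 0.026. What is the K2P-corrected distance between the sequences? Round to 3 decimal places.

0.103

Under the Kimura two-parameter model, d = −½ ln(1 − 2P − Q) − ¼ ln(1 − 2Q).
1 − 2P − Q = 0.836, giving −½ ln(0.836) = 0.089563.
1 − 2Q = 0.948, giving −¼ ln(0.948) = 0.013350.
d = 0.089563 + 0.013350 = 0.102913.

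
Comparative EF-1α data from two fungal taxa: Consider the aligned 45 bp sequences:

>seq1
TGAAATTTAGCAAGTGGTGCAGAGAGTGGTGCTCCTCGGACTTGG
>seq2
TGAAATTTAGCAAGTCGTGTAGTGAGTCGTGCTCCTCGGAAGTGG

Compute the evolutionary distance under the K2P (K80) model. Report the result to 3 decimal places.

0.147

Of 45 sites, 1 differences are transitions and 5 are transversions, so P = 1/45 ≈ 0.022222 and Q = 5/45 ≈ 0.111111.
Under the Kimura two-parameter model, d = −½ ln(1 − 2P − Q) − ¼ ln(1 − 2Q).
1 − 2P − Q = 0.844445, giving −½ ln(0.844445) = 0.084538.
1 − 2Q = 0.777778, giving −¼ ln(0.777778) = 0.062829.
d = 0.084538 + 0.062829 = 0.147367.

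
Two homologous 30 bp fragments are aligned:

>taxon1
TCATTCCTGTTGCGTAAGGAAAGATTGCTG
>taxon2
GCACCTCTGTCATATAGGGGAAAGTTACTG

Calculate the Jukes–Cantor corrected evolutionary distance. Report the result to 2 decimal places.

The sequences differ at 13 of 30 sites, so p = 13/30 ≈ 0.433333.
d = −(3/4) ln(1 − 4p/3) = −0.75 ln(1 − 0.577777) = −0.75 ln(0.422223)
  = −0.75 × (-0.862222) = 0.646667 substitutions/site.

0.65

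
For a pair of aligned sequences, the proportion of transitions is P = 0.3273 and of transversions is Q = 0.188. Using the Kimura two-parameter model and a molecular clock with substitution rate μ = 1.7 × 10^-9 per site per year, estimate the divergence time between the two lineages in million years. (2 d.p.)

Under the Kimura two-parameter model, d = −½ ln(1 − 2P − Q) − ¼ ln(1 − 2Q).
1 − 2P − Q = 0.1574, giving −½ ln(0.1574) = 0.924482.
1 − 2Q = 0.624, giving −¼ ln(0.624) = 0.117901.
d = 0.924482 + 0.117901 = 1.042383.
Under a molecular clock d = 2μt, so t = d/(2μ) = 1.042383 / (2 × 1.7 × 10^-9) = 306.58 million years.

306.58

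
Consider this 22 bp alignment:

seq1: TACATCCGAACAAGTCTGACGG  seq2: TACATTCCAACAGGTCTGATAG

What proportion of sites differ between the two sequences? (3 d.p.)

0.227

The sequences differ at 5 of 22 positions (sites 6, 8, 13, 20, 21).
p = 5/22 = 0.227272… ≈ 0.227 (to 3 d.p.).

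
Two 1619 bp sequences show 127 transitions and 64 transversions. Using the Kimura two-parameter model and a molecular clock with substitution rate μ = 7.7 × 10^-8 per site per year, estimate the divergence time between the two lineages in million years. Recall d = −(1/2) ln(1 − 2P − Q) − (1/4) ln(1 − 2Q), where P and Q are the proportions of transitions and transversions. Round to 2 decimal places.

P = 127/1619 ≈ 0.078443 and Q = 64/1619 ≈ 0.039531.
Under the Kimura two-parameter model, d = −½ ln(1 − 2P − Q) − ¼ ln(1 − 2Q).
1 − 2P − Q = 0.803583, giving −½ ln(0.803583) = 0.109337.
1 − 2Q = 0.920938, giving −¼ ln(0.920938) = 0.020591.
d = 0.109337 + 0.020591 = 0.129928.
Under a molecular clock d = 2μt, so t = d/(2μ) = 0.129928 / (2 × 7.7 × 10^-8) = 0.84 million years.

0.84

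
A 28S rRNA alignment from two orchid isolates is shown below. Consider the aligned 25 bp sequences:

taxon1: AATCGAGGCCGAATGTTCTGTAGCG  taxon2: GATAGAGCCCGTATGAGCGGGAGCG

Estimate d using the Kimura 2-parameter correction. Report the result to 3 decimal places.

Of 25 sites, 1 differences are transitions and 7 are transversions, so P = 1/25 = 0.04 and Q = 7/25 = 0.28.
Under the Kimura two-parameter model, d = −½ ln(1 − 2P − Q) − ¼ ln(1 − 2Q).
1 − 2P − Q = 0.64, giving −½ ln(0.64) = 0.223144.
1 − 2Q = 0.44, giving −¼ ln(0.44) = 0.205245.
d = 0.223144 + 0.205245 = 0.428389.

0.428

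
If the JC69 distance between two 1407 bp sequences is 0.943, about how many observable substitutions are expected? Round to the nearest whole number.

755

Invert JC69: p = (3/4)(1 − e^(−4d/3)) = 0.75 × (1 − e^(-1.257333)) = 0.75 × (1 − 0.284412) = 0.536691.
Expected differing sites = pL ≈ 0.536691 × 1407 = 755.124237 ≈ 755.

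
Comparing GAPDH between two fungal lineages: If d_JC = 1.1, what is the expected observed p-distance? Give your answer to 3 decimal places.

p = (3/4)(1 − e^(−4d/3)) = 0.75 × (1 − e^(-1.466667)) = 0.75 × (1 − 0.230693) = 0.576980.

0.577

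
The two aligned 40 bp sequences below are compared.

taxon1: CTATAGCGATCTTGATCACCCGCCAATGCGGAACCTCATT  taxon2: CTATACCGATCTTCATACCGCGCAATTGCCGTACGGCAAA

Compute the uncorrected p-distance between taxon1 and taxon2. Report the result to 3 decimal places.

The sequences differ at 13 of 40 positions.
p = 13/40 = 0.325.

0.325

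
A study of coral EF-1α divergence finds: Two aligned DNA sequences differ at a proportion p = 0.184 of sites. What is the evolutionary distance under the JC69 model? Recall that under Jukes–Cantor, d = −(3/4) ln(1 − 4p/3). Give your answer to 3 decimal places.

d = −(3/4) ln(1 − 4p/3) = −0.75 ln(1 − 0.245333) = −0.75 ln(0.754667)
  = −0.75 × (-0.281479) = 0.211109 substitutions/site.

0.211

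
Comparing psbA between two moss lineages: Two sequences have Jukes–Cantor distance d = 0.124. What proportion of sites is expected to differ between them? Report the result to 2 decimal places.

p = (3/4)(1 − e^(−4d/3)) = 0.75 × (1 − e^(-0.165333)) = 0.75 × (1 − 0.847611) = 0.114292.

0.11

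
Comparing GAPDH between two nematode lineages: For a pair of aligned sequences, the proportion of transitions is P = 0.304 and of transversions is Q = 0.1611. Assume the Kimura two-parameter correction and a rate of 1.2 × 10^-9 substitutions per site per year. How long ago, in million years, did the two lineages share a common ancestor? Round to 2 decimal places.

345.88

Under the Kimura two-parameter model, d = −½ ln(1 − 2P − Q) − ¼ ln(1 − 2Q).
1 − 2P − Q = 0.2309, giving −½ ln(0.2309) = 0.732885.
1 − 2Q = 0.6778, giving −¼ ln(0.6778) = 0.097226.
d = 0.732885 + 0.097226 = 0.830111.
Under a molecular clock d = 2μt, so t = d/(2μ) = 0.830111 / (2 × 1.2 × 10^-9) = 345.88 million years.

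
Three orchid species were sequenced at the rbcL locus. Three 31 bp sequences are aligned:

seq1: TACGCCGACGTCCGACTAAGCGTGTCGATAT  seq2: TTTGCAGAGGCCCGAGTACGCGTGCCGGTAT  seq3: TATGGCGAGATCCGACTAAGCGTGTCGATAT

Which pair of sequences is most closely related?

seq1–seq2: 9/31 differ, p = 0.290, d = 0.367.
seq1–seq3: 4/31 differ, p = 0.129, d = 0.142.
seq2–seq3: 9/31 differ, p = 0.290, d = 0.367.
The smallest distance is between seq1 and seq3.

seq1 and seq3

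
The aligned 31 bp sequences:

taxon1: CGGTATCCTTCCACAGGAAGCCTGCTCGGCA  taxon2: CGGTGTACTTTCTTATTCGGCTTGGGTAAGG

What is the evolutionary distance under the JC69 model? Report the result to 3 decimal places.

The sequences differ at 17 of 31 sites, so p = 17/31 ≈ 0.548387.
d = −(3/4) ln(1 − 4p/3) = −0.75 ln(1 − 0.731183) = −0.75 ln(0.268817)
  = −0.75 × (-1.313724) = 0.985293 substitutions/site.

0.985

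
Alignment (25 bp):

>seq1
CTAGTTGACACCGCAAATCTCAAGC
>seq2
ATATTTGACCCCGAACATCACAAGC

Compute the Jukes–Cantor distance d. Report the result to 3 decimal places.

The sequences differ at 6 of 25 sites (1, 4, 10, 14, 16, 20), so p = 6/25 = 0.24.
d = −(3/4) ln(1 − 4p/3) = −0.75 ln(1 − 0.32) = −0.75 ln(0.68)
  = −0.75 × (-0.385662) = 0.289247 substitutions/site.

0.289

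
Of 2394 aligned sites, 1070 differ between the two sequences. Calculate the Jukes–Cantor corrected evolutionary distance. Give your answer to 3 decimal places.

p = 1070/2394 ≈ 0.446951.
d = −(3/4) ln(1 − 4p/3) = −0.75 ln(1 − 0.595935) = −0.75 ln(0.404065)
  = −0.75 × (-0.906180) = 0.679635 substitutions/site.

0.680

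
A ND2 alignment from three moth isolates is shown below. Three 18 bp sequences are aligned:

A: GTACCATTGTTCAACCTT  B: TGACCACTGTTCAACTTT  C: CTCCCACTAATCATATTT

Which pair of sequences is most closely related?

A–B: 4/18 differ, p = 0.222, d = 0.264.
A–C: 8/18 differ, p = 0.444, d = 0.673.
B–C: 7/18 differ, p = 0.389, d = 0.548.
The smallest distance is between A and B.

A and B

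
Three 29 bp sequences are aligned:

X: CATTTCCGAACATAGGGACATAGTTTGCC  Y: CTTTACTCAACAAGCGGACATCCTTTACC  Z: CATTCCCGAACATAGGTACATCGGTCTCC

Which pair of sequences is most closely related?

X–Y: 10/29 differ, p = 0.345, d = 0.462.
X–Z: 6/29 differ, p = 0.207, d = 0.242.
Y–Z: 12/29 differ, p = 0.414, d = 0.602.
The smallest distance is between X and Z.

X and Z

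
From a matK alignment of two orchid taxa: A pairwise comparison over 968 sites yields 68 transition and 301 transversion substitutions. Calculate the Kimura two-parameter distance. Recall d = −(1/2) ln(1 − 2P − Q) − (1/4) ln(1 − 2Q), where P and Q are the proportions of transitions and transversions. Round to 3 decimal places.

P = 68/968 ≈ 0.070248 and Q = 301/968 ≈ 0.31095.
Under the Kimura two-parameter model, d = −½ ln(1 − 2P − Q) − ¼ ln(1 − 2Q).
1 − 2P − Q = 0.548554, giving −½ ln(0.548554) = 0.300235.
1 − 2Q = 0.3781, giving −¼ ln(0.3781) = 0.243149.
d = 0.300235 + 0.243149 = 0.543384.

0.543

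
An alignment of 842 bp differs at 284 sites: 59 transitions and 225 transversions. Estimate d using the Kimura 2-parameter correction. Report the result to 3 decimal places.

0.453

P = 59/842 ≈ 0.070071 and Q = 225/842 ≈ 0.267221.
Under the Kimura two-parameter model, d = −½ ln(1 − 2P − Q) − ¼ ln(1 − 2Q).
1 − 2P − Q = 0.592637, giving −½ ln(0.592637) = 0.261587.
1 − 2Q = 0.465558, giving −¼ ln(0.465558) = 0.191130.
d = 0.261587 + 0.191130 = 0.452717.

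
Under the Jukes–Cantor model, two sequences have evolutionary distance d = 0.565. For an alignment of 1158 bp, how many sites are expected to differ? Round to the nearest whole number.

460

Invert JC69: p = (3/4)(1 − e^(−4d/3)) = 0.75 × (1 − e^(-0.753333)) = 0.75 × (1 − 0.470795) = 0.396904.
Expected differing sites = pL ≈ 0.396904 × 1158 = 459.614832 ≈ 460.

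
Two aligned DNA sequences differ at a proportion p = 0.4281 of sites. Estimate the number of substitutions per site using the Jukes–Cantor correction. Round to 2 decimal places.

d = −(3/4) ln(1 − 4p/3) = −0.75 ln(1 − 0.5708) = −0.75 ln(0.4292)
  = −0.75 × (-0.845832) = 0.634374 substitutions/site.

0.63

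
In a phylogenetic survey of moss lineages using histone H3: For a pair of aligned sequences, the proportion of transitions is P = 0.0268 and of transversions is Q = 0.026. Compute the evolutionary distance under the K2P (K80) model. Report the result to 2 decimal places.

0.05

Under the Kimura two-parameter model, d = −½ ln(1 − 2P − Q) − ¼ ln(1 − 2Q).
1 − 2P − Q = 0.9204, giving −½ ln(0.9204) = 0.041473.
1 − 2Q = 0.948, giving −¼ ln(0.948) = 0.013350.
d = 0.041473 + 0.013350 = 0.054823.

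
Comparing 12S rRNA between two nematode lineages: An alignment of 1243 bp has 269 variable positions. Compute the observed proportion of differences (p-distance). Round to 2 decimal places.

p = 269/1243 = 0.216411… ≈ 0.22 (to 2 d.p.).

0.22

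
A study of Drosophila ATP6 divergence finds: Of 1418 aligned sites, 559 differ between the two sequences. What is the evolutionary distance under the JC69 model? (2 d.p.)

0.56

p = 559/1418 ≈ 0.394217.
d = −(3/4) ln(1 − 4p/3) = −0.75 ln(1 − 0.525623) = −0.75 ln(0.474377)
  = −0.75 × (-0.745753) = 0.559315 substitutions/site.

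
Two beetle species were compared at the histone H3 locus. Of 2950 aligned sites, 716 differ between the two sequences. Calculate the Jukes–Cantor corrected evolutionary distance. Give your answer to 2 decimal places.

0.29

p = 716/2950 ≈ 0.242712.
d = −(3/4) ln(1 − 4p/3) = −0.75 ln(1 − 0.323616) = −0.75 ln(0.676384)
  = −0.75 × (-0.390994) = 0.293246 substitutions/site.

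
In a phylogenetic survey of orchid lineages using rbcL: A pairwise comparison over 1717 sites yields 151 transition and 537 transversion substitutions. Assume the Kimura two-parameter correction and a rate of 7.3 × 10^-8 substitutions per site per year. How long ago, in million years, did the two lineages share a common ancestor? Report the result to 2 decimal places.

P = 151/1717 ≈ 0.087944 and Q = 537/1717 ≈ 0.312755.
Under the Kimura two-parameter model, d = −½ ln(1 − 2P − Q) − ¼ ln(1 − 2Q).
1 − 2P − Q = 0.511357, giving −½ ln(0.511357) = 0.335344.
1 − 2Q = 0.37449, giving −¼ ln(0.37449) = 0.245548.
d = 0.335344 + 0.245548 = 0.580892.
Under a molecular clock d = 2μt, so t = d/(2μ) = 0.580892 / (2 × 7.3 × 10^-8) = 3.98 million years.

3.98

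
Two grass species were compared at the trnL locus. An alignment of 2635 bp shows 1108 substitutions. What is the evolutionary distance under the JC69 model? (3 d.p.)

0.617

p = 1108/2635 ≈ 0.420493.
d = −(3/4) ln(1 − 4p/3) = −0.75 ln(1 − 0.560657) = −0.75 ln(0.439343)
  = −0.75 × (-0.822475) = 0.616856 substitutions/site.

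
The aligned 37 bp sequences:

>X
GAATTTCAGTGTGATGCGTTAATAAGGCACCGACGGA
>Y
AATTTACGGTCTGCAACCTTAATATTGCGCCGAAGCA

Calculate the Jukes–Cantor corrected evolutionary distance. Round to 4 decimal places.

0.5266

The sequences differ at 14 of 37 sites, so p = 14/37 ≈ 0.378378.
d = −(3/4) ln(1 − 4p/3) = −0.75 ln(1 − 0.504504) = −0.75 ln(0.495496)
  = −0.75 × (-0.702196) = 0.526647 substitutions/site.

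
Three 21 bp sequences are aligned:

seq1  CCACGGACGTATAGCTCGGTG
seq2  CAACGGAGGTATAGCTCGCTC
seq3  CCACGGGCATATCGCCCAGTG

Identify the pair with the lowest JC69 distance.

seq1–seq2: 4/21 differ, p = 0.190, d = 0.220.
seq1–seq3: 5/21 differ, p = 0.238, d = 0.286.
seq2–seq3: 9/21 differ, p = 0.429, d = 0.635.
The smallest distance is between seq1 and seq2.

seq1 and seq2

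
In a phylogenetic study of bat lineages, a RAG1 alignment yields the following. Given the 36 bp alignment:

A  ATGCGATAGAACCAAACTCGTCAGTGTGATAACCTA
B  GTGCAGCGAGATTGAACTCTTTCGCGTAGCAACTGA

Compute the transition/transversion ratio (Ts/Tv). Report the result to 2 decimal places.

Transitions are A↔G and C↔T; transversions are all other mismatches.
Transitions: 16. Transversions: 3.
R = 16/3 = 5.333333… ≈ 5.33 (to 2 d.p.).

5.33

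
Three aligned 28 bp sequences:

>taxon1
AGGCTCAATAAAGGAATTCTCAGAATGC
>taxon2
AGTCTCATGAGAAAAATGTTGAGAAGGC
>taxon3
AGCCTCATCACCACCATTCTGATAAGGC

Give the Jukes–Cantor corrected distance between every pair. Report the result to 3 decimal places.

d(taxon1,taxon2) = 0.485, d(taxon1,taxon3) = 0.556, d(taxon2,taxon3) = 0.420

taxon1–taxon2: 10/28 sites differ → p ≈ 0.357143, d = −0.75 ln(1 − 0.476191) = 0.484971 ≈ 0.485.
taxon1–taxon3: 11/28 sites differ → p ≈ 0.392857, d = −0.75 ln(1 − 0.523809) = 0.556452 ≈ 0.556.
taxon2–taxon3: 9/28 sites differ → p ≈ 0.321429, d = −0.75 ln(1 − 0.428572) = 0.419713 ≈ 0.420.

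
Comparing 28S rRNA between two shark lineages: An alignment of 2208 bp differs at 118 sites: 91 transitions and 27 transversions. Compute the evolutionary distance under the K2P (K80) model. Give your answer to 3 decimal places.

P = 91/2208 ≈ 0.041214 and Q = 27/2208 ≈ 0.012228.
Under the Kimura two-parameter model, d = −½ ln(1 − 2P − Q) − ¼ ln(1 − 2Q).
1 − 2P − Q = 0.905344, giving −½ ln(0.905344) = 0.049720.
1 − 2Q = 0.975544, giving −¼ ln(0.975544) = 0.006190.
d = 0.049720 + 0.006190 = 0.055910.

0.056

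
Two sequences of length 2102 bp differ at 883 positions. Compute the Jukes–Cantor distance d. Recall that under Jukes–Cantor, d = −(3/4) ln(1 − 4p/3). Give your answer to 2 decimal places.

0.62

p = 883/2102 ≈ 0.420076.
d = −(3/4) ln(1 − 4p/3) = −0.75 ln(1 − 0.560101) = −0.75 ln(0.439899)
  = −0.75 × (-0.821210) = 0.615908 substitutions/site.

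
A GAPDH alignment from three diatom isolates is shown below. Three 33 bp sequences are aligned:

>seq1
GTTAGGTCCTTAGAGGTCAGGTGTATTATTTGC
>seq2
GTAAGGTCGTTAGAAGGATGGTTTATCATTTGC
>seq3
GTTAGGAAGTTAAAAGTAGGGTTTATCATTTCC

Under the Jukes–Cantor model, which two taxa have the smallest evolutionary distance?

seq2 and seq3

seq1–seq2: 8/33 differ, p = 0.242, d = 0.293.
seq1–seq3: 10/33 differ, p = 0.303, d = 0.388.
seq2–seq3: 7/33 differ, p = 0.212, d = 0.249.
The smallest distance is between seq2 and seq3.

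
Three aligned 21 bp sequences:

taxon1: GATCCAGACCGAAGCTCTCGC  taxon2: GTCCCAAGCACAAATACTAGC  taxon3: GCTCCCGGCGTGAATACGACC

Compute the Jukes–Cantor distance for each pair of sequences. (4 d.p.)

taxon1–taxon2: 10/21 sites differ → p ≈ 0.47619, d = −0.75 ln(1 − 0.63492) = 0.755729 ≈ 0.7557.
taxon1–taxon3: 12/21 sites differ → p ≈ 0.571429, d = −0.75 ln(1 − 0.761905) = 1.076314 ≈ 1.0763.
taxon2–taxon3: 9/21 sites differ → p ≈ 0.428571, d = −0.75 ln(1 − 0.571428) = 0.635472 ≈ 0.6355.

d(taxon1,taxon2) = 0.7557, d(taxon1,taxon3) = 1.0763, d(taxon2,taxon3) = 0.6355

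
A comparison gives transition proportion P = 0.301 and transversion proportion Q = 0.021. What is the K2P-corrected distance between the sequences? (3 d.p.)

0.498

Under the Kimura two-parameter model, d = −½ ln(1 − 2P − Q) − ¼ ln(1 − 2Q).
1 − 2P − Q = 0.377, giving −½ ln(0.377) = 0.487755.
1 − 2Q = 0.958, giving −¼ ln(0.958) = 0.010727.
d = 0.487755 + 0.010727 = 0.498482.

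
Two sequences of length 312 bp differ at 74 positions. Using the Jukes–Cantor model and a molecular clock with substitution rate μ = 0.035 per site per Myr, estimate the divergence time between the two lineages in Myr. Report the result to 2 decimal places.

p = 74/312 ≈ 0.237179.
d = −(3/4) ln(1 − 4p/3) = −0.75 ln(1 − 0.316239) = −0.75 ln(0.683761)
  = −0.75 × (-0.380147) = 0.285110 substitutions/site.
Under a molecular clock d = 2μt, so t = d/(2μ) = 0.285110 / (2 × 0.035) = 4.07 Myr.

4.07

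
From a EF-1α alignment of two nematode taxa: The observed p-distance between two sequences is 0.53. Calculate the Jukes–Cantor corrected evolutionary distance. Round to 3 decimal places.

0.920

d = −(3/4) ln(1 − 4p/3) = −0.75 ln(1 − 0.706667) = −0.75 ln(0.293333)
  = −0.75 × (-1.226447) = 0.919835 substitutions/site.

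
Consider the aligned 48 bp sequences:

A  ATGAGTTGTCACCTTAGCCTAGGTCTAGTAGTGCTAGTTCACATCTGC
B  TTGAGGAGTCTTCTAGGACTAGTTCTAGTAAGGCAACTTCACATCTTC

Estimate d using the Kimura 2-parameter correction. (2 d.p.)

Of 48 sites, 3 differences are transitions and 11 are transversions, so P = 3/48 = 0.0625 and Q = 11/48 ≈ 0.229167.
Under the Kimura two-parameter model, d = −½ ln(1 − 2P − Q) − ¼ ln(1 − 2Q).
1 − 2P − Q = 0.645833, giving −½ ln(0.645833) = 0.218607.
1 − 2Q = 0.541666, giving −¼ ln(0.541666) = 0.153276.
d = 0.218607 + 0.153276 = 0.371883.

0.37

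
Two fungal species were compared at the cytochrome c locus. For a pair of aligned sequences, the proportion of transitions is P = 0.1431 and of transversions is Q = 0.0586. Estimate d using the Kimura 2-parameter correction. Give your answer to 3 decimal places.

0.243

Under the Kimura two-parameter model, d = −½ ln(1 − 2P − Q) − ¼ ln(1 − 2Q).
1 − 2P − Q = 0.6552, giving −½ ln(0.6552) = 0.211407.
1 − 2Q = 0.8828, giving −¼ ln(0.8828) = 0.031164.
d = 0.211407 + 0.031164 = 0.242571.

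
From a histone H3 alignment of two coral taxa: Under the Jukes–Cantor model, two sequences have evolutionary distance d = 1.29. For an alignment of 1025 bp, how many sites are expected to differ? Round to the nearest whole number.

631

Invert JC69: p = (3/4)(1 − e^(−4d/3)) = 0.75 × (1 − e^(-1.72)) = 0.75 × (1 − 0.179066) = 0.615701.
Expected differing sites = pL ≈ 0.615701 × 1025 = 631.093525 ≈ 631.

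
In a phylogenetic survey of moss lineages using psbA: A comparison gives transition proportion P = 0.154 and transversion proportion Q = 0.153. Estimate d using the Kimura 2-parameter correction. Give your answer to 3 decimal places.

Under the Kimura two-parameter model, d = −½ ln(1 − 2P − Q) − ¼ ln(1 − 2Q).
1 − 2P − Q = 0.539, giving −½ ln(0.539) = 0.309020.
1 − 2Q = 0.694, giving −¼ ln(0.694) = 0.091321.
d = 0.309020 + 0.091321 = 0.400341.

0.400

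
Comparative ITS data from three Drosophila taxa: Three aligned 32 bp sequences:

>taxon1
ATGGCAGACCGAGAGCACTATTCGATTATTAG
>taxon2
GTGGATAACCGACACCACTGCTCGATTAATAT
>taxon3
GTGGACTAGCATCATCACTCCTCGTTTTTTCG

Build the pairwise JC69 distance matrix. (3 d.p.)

taxon1–taxon2: 10/32 sites differ → p = 0.3125, d = −0.75 ln(1 − 0.416667) = 0.404248 ≈ 0.404.
taxon1–taxon3: 14/32 sites differ → p = 0.4375, d = −0.75 ln(1 − 0.583333) = 0.656601 ≈ 0.657.
taxon2–taxon3: 12/32 sites differ → p = 0.375, d = −0.75 ln(1 − 0.5) = 0.519860 ≈ 0.520.

d(taxon1,taxon2) = 0.404, d(taxon1,taxon3) = 0.657, d(taxon2,taxon3) = 0.520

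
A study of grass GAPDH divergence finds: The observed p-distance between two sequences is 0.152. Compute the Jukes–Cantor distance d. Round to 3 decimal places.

d = −(3/4) ln(1 − 4p/3) = −0.75 ln(1 − 0.202667) = −0.75 ln(0.797333)
  = −0.75 × (-0.226483) = 0.169862 substitutions/site.

0.170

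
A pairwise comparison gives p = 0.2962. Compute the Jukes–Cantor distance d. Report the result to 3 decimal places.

0.377

d = −(3/4) ln(1 − 4p/3) = −0.75 ln(1 − 0.394933) = −0.75 ln(0.605067)
  = −0.75 × (-0.502416) = 0.376812 substitutions/site.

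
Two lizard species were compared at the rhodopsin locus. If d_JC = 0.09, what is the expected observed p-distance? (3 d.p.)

p = (3/4)(1 − e^(−4d/3)) = 0.75 × (1 − e^(-0.12)) = 0.75 × (1 − 0.886920) = 0.084810.

0.085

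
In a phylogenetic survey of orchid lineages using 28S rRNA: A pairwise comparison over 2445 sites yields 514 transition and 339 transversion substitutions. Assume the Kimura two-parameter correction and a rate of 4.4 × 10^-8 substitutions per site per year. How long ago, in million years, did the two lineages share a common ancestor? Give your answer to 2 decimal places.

P = 514/2445 ≈ 0.210225 and Q = 339/2445 ≈ 0.13865.
Under the Kimura two-parameter model, d = −½ ln(1 − 2P − Q) − ¼ ln(1 − 2Q).
1 − 2P − Q = 0.4409, giving −½ ln(0.4409) = 0.409469.
1 − 2Q = 0.7227, giving −¼ ln(0.7227) = 0.081190.
d = 0.409469 + 0.081190 = 0.490659.
Under a molecular clock d = 2μt, so t = d/(2μ) = 0.490659 / (2 × 4.4 × 10^-8) = 5.58 million years.

5.58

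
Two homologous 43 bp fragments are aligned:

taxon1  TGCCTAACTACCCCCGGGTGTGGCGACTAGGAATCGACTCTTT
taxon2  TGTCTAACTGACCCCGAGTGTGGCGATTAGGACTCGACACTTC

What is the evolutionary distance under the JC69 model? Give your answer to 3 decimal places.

0.214

The sequences differ at 8 of 43 sites (3, 10, 11, 17, 27, 33, 39, 43), so p = 8/43 ≈ 0.186047.
d = −(3/4) ln(1 − 4p/3) = −0.75 ln(1 − 0.248063) = −0.75 ln(0.751937)
  = −0.75 × (-0.285103) = 0.213827 substitutions/site.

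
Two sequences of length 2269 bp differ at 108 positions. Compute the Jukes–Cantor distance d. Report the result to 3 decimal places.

0.049

p = 108/2269 ≈ 0.047598.
d = −(3/4) ln(1 − 4p/3) = −0.75 ln(1 − 0.063464) = −0.75 ln(0.936536)
  = −0.75 × (-0.065567) = 0.049175 substitutions/site.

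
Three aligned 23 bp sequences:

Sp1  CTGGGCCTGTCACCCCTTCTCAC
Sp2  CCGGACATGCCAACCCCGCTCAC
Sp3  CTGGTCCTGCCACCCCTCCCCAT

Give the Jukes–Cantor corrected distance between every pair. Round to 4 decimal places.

Sp1–Sp2: 7/23 sites differ → p ≈ 0.304348, d = −0.75 ln(1 − 0.405797) = 0.390401 ≈ 0.3904.
Sp1–Sp3: 5/23 sites differ → p ≈ 0.217391, d = −0.75 ln(1 − 0.289855) = 0.256715 ≈ 0.2567.
Sp2–Sp3: 8/23 sites differ → p ≈ 0.347826, d = −0.75 ln(1 − 0.463768) = 0.467391 ≈ 0.4674.

d(Sp1,Sp2) = 0.3904, d(Sp1,Sp3) = 0.2567, d(Sp2,Sp3) = 0.4674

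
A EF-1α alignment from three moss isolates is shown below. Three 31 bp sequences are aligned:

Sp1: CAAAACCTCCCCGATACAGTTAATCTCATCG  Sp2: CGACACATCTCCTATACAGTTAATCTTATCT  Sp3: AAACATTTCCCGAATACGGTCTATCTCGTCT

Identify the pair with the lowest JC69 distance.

Sp1–Sp2: 7/31 differ, p = 0.226, d = 0.269.
Sp1–Sp3: 11/31 differ, p = 0.355, d = 0.481.
Sp2–Sp3: 12/31 differ, p = 0.387, d = 0.544.
The smallest distance is between Sp1 and Sp2.

Sp1 and Sp2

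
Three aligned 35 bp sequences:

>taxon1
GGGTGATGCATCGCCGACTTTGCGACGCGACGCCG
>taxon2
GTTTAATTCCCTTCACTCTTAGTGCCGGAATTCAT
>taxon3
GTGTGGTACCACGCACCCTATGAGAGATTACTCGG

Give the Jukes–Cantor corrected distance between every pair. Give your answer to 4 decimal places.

taxon1–taxon2: 20/35 sites differ → p ≈ 0.571429, d = −0.75 ln(1 − 0.761905) = 1.076314 ≈ 1.0763.
taxon1–taxon3: 16/35 sites differ → p ≈ 0.457143, d = −0.75 ln(1 − 0.609524) = 0.705292 ≈ 0.7053.
taxon2–taxon3: 19/35 sites differ → p ≈ 0.542857, d = −0.75 ln(1 − 0.723809) = 0.964997 ≈ 0.9650.

d(taxon1,taxon2) = 1.0763, d(taxon1,taxon3) = 0.7053, d(taxon2,taxon3) = 0.9650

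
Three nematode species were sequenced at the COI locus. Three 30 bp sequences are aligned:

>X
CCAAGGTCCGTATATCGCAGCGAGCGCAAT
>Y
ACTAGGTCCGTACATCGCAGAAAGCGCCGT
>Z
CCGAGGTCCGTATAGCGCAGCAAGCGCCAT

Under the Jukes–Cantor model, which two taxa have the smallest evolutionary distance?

X–Y: 7/30 differ, p = 0.233, d = 0.280.
X–Z: 4/30 differ, p = 0.133, d = 0.147.
Y–Z: 6/30 differ, p = 0.200, d = 0.233.
The smallest distance is between X and Z.

X and Z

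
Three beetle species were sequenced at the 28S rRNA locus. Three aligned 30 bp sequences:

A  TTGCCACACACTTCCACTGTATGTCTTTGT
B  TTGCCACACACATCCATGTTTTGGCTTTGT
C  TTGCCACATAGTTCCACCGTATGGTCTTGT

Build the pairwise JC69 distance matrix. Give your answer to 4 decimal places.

A–B: 6/30 sites differ → p = 0.2, d = −0.75 ln(1 − 0.266667) = 0.232617 ≈ 0.2326.
A–C: 6/30 sites differ → p = 0.2, d = −0.75 ln(1 − 0.266667) = 0.232617 ≈ 0.2326.
B–C: 9/30 sites differ → p = 0.3, d = −0.75 ln(1 − 0.4) = 0.383119 ≈ 0.3831.

d(A,B) = 0.2326, d(A,C) = 0.2326, d(B,C) = 0.3831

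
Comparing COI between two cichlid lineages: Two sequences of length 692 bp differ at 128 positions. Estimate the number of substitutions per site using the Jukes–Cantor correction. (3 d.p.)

p = 128/692 ≈ 0.184971.
d = −(3/4) ln(1 − 4p/3) = −0.75 ln(1 − 0.246628) = −0.75 ln(0.753372)
  = −0.75 × (-0.283196) = 0.212397 substitutions/site.

0.212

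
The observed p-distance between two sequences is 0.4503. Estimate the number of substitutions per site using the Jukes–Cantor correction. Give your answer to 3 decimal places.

d = −(3/4) ln(1 − 4p/3) = −0.75 ln(1 − 0.6004) = −0.75 ln(0.3996)
  = −0.75 × (-0.917291) = 0.687968 substitutions/site.

0.688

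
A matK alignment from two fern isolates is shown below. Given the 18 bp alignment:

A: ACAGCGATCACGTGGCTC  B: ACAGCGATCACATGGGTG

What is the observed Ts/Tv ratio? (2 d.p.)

0.50

Transitions are A↔G and C↔T; transversions are all other mismatches.
Transitions: 1. Transversions: 2.
R = 1/2 = 0.50.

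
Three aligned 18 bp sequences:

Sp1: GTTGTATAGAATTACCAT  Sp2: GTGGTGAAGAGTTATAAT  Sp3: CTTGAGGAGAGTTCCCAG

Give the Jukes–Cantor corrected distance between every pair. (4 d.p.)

d(Sp1,Sp2) = 0.4408, d(Sp1,Sp3) = 0.5482, d(Sp2,Sp3) = 0.6735

Sp1–Sp2: 6/18 sites differ → p ≈ 0.333333, d = −0.75 ln(1 − 0.444444) = 0.440839 ≈ 0.4408.
Sp1–Sp3: 7/18 sites differ → p ≈ 0.388889, d = −0.75 ln(1 − 0.518519) = 0.548166 ≈ 0.5482.
Sp2–Sp3: 8/18 sites differ → p ≈ 0.444444, d = −0.75 ln(1 − 0.592592) = 0.673455 ≈ 0.6735.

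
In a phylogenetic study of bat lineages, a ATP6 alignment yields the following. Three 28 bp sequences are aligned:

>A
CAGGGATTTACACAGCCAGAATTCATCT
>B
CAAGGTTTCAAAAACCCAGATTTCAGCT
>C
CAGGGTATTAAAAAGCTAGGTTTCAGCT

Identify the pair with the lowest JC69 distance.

B and C

A–B: 8/28 differ, p = 0.286, d = 0.360.
A–C: 8/28 differ, p = 0.286, d = 0.360.
B–C: 6/28 differ, p = 0.214, d = 0.252.
The smallest distance is between B and C.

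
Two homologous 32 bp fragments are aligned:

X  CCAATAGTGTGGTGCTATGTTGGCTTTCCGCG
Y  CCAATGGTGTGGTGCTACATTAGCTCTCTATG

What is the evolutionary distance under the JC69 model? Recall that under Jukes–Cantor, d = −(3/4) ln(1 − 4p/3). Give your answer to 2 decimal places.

0.30

The sequences differ at 8 of 32 sites (6, 18, 19, 22, 26, 29, 30, 31), so p = 8/32 = 0.25.
d = −(3/4) ln(1 − 4p/3) = −0.75 ln(1 − 0.333333) = −0.75 ln(0.666667)
  = −0.75 × (-0.405465) = 0.304099 substitutions/site.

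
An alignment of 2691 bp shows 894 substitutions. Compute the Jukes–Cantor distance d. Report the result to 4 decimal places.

p = 894/2691 ≈ 0.332219.
d = −(3/4) ln(1 − 4p/3) = −0.75 ln(1 − 0.442959) = −0.75 ln(0.557041)
  = −0.75 × (-0.585116) = 0.438837 substitutions/site.

0.4388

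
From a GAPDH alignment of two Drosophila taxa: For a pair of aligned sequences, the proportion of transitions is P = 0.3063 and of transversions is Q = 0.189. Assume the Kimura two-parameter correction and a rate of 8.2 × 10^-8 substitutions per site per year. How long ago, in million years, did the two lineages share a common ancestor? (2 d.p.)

Under the Kimura two-parameter model, d = −½ ln(1 − 2P − Q) − ¼ ln(1 − 2Q).
1 − 2P − Q = 0.1984, giving −½ ln(0.1984) = 0.808735.
1 − 2Q = 0.622, giving −¼ ln(0.622) = 0.118704.
d = 0.808735 + 0.118704 = 0.927439.
Under a molecular clock d = 2μt, so t = d/(2μ) = 0.927439 / (2 × 8.2 × 10^-8) = 5.66 million years.

5.66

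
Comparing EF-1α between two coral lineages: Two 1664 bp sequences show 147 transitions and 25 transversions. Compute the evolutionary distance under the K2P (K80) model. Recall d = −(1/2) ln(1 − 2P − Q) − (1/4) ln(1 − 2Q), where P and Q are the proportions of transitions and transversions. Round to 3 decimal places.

0.114

P = 147/1664 ≈ 0.088341 and Q = 25/1664 ≈ 0.015024.
Under the Kimura two-parameter model, d = −½ ln(1 − 2P − Q) − ¼ ln(1 − 2Q).
1 − 2P − Q = 0.808294, giving −½ ln(0.808294) = 0.106415.
1 − 2Q = 0.969952, giving −¼ ln(0.969952) = 0.007627.
d = 0.106415 + 0.007627 = 0.114042.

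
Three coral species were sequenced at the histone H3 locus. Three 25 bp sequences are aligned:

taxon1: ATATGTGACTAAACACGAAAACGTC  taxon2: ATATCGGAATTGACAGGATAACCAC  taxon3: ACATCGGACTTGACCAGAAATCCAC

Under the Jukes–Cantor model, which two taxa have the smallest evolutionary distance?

taxon2 and taxon3

taxon1–taxon2: 9/25 differ, p = 0.360, d = 0.490.
taxon1–taxon3: 10/25 differ, p = 0.400, d = 0.572.
taxon2–taxon3: 6/25 differ, p = 0.240, d = 0.289.
The smallest distance is between taxon2 and taxon3.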